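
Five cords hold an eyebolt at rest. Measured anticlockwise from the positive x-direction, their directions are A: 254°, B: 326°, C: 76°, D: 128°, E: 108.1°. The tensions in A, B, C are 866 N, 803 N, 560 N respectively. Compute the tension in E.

Resolve: ΣF_x = 866 cos 254° + 803 cos 326° + 560 cos 76° + T_D cos 128° + T_E cos 108.1° = 0.
        ΣF_y = 866 sin 254° + 803 sin 326° + 560 sin 76° + T_D sin 128° + T_E sin 108.1° = 0.
The known terms sum to (562.5, -738.1) N, so -0.6157 T_D − 0.3107 T_E = -562.5 and 0.7880 T_D + 0.9505 T_E = 738.1.
Solving simultaneously: T_D = 897.1 N, T_E = 32.85 N.

T_E ≈ 32.9 N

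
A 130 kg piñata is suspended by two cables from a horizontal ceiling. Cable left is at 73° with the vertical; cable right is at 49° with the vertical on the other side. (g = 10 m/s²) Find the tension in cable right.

T_right ≈ 1470 N

Angles from the horizontal: cable left is 90° − 73° = 17°, cable right is 90° − 49° = 41°.
Weight W = 130 × 10 = 1300 N acts straight down.
Horizontal: T_left cos 17° = T_right cos 41°  →  T_left = 0.7892 T_right.
Vertical: T_left sin 17° + T_right sin 41° = 1300.
Substituting the horizontal relation into the vertical equation gives 0.8868 T_right = 1300, so T_right = 1466 N.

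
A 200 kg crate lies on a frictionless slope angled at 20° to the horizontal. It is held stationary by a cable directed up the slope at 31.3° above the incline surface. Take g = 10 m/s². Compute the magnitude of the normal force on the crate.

N ≈ 1460 N

Take axes along and perpendicular to the incline. Weight components: W sin 20° = 684 N down-slope, W cos 20° = 1879 N into the surface.
Along incline: T cos 31.3° = W sin 20° → T = 800.6 N.
Perpendicular: N = W cos 20° − T sin 31.3° = 1463 N.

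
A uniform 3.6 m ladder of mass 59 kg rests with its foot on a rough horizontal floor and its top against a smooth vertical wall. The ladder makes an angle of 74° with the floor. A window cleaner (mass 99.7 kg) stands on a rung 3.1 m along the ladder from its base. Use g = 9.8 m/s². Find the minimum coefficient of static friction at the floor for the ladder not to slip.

μ_min ≈ 0.208

ΣF_y = 0: N_floor = 59×9.8 + 99.7×9.8 = 1555.3 N.
Torques about the foot: N_wall · 3.6 sin 74° = 59×9.8×1.8 cos 74° + 99.7×9.8×3.1 cos 74° → N_wall = 324.15 N.
ΣF_x = 0: f_floor = N_wall = 324.15 N.
μ_min = f_floor / N_floor = 324.15 / 1555.3 = 0.2084.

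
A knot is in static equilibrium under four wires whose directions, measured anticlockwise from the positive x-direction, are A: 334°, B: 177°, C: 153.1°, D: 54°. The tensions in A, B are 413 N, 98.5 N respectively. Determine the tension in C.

T_C ≈ 328 N

Resolve: ΣF_x = 413 cos 334° + 98.5 cos 177° + T_C cos 153.1° + T_D cos 54° = 0.
        ΣF_y = 413 sin 334° + 98.5 sin 177° + T_C sin 153.1° + T_D sin 54° = 0.
The known terms sum to (272.8, -175.9) N, so -0.8918 T_C + 0.5878 T_D = -272.8 and 0.4524 T_C + 0.8090 T_D = 175.9.
Solving simultaneously: T_C = 328.2 N, T_D = 33.85 N.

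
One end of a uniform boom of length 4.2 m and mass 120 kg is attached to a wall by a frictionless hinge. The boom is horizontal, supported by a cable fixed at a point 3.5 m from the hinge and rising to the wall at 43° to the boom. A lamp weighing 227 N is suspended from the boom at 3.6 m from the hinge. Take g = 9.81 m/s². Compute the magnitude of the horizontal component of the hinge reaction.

Take torques about the hinge: T sin 43° · 3.5 = 120×9.81×2.1 + 227×3.6 = 3289.3 N·m.
So T = 3289.3 / (0.6820 × 3.5) = 1378 N.
ΣF_x = 0: H_x = T cos 43° = 1007.8 N.

H_x ≈ 1010 N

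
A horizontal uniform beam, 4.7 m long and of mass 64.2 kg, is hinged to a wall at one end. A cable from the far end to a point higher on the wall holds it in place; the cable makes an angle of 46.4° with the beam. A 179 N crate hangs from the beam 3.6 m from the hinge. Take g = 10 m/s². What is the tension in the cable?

Take torques about the hinge: T sin 46.4° · 4.7 = 64.2×10×2.35 + 179×3.6 = 2153.1 N·m.
So T = 2153.1 / (0.7242 × 4.7) = 632.59 N.

T ≈ 633 N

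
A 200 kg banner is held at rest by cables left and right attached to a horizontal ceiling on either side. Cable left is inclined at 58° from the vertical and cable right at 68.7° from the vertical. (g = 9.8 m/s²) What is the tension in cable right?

Angles from the horizontal: cable left is 90° − 58° = 32°, cable right is 90° − 68.7° = 21.3°.
Weight W = 200 × 9.8 = 1960 N acts straight down.
Horizontal: T_left cos 32° = T_right cos 21.3°  →  T_left = 1.099 T_right.
Vertical: T_left sin 32° + T_right sin 21.3° = 1960.
Substituting the horizontal relation into the vertical equation gives 0.9454 T_right = 1960, so T_right = 2073 N.

T_right ≈ 2070 N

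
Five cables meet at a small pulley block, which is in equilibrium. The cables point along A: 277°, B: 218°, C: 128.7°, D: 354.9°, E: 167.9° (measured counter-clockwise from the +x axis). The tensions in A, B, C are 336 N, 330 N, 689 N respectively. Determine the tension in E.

Resolve: ΣF_x = 336 cos 277° + 330 cos 218° + 689 cos 128.7° + T_D cos 354.9° + T_E cos 167.9° = 0.
        ΣF_y = 336 sin 277° + 330 sin 218° + 689 sin 128.7° + T_D sin 354.9° + T_E sin 167.9° = 0.
The known terms sum to (-649.9, 1.053) N, so 0.9960 T_D − 0.9778 T_E = 649.9 and -0.0889 T_D + 0.2096 T_E = -1.053.
Solving simultaneously: T_D = 1109 N, T_E = 465.4 N.

T_E ≈ 465 N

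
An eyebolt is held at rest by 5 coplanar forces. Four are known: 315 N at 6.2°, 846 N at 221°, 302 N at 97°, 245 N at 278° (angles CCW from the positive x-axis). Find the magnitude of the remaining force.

F ≈ 568 N

Sum the known components: ΣF_x = -328 N, ΣF_y = -463.9 N.
For equilibrium the remaining force must supply (−ΣF_x, −ΣF_y) = (328, 463.9) N.
Magnitude = √((328)² + (463.9)²) = 568.1 N; direction = atan2(463.9, 328) = 54.7°.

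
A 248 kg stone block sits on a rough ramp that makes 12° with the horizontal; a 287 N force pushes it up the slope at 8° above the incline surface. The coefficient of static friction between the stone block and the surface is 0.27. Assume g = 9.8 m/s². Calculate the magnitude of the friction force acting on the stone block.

f ≈ 221 N

Axes along / perpendicular to the incline. W sin 12° = 505.3 N down-slope; W cos 12° = 2377 N into the surface.
Perpendicular: N = W cos 12° − P sin 8° = 2377 − 39.94 = 2337 N.
Along incline: P cos 8° + f = W sin 12° (friction acts up-slope) → f = 505.3 − 284.2 = 221.1 N.
|f| = 221.1 N ≤ μN = 631.1 N, so the stone block is indeed static.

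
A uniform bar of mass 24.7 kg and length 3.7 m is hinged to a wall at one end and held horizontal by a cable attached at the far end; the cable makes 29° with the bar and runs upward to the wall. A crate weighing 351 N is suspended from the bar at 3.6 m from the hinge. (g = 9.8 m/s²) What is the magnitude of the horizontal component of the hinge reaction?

H_x ≈ 834 N

Take torques about the hinge: T sin 29° · 3.7 = 24.7×9.8×1.85 + 351×3.6 = 1711.4 N·m.
So T = 1711.4 / (0.4848 × 3.7) = 954.07 N.
ΣF_x = 0: H_x = T cos 29° = 834.45 N.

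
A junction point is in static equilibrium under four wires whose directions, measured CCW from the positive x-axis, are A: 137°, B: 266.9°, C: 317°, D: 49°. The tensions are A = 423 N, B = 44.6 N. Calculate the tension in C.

Resolve: ΣF_x = 423 cos 137° + 44.6 cos 266.9° + T_C cos 317° + T_D cos 49° = 0.
        ΣF_y = 423 sin 137° + 44.6 sin 266.9° + T_C sin 317° + T_D sin 49° = 0.
The known terms sum to (-311.8, 244) N, so 0.7314 T_C + 0.6561 T_D = 311.8 and -0.6820 T_C + 0.7547 T_D = -244.
Solving simultaneously: T_C = 395.6 N, T_D = 34.24 N.

T_C ≈ 396 N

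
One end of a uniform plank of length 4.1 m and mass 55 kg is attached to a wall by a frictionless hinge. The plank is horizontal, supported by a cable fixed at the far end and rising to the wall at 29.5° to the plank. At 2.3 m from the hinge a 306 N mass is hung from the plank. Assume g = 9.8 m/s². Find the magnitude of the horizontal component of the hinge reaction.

H_x ≈ 780 N

Take torques about the hinge: T sin 29.5° · 4.1 = 55×9.8×2.05 + 306×2.3 = 1808.7 N·m.
So T = 1808.7 / (0.4924 × 4.1) = 895.89 N.
ΣF_x = 0: H_x = T cos 29.5° = 779.75 N.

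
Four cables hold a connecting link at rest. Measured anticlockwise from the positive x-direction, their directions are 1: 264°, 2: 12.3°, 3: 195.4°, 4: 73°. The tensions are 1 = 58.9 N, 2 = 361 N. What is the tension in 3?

T_3 ≈ 386 N

Resolve: ΣF_x = 58.9 cos 264° + 361 cos 12.3° + T_3 cos 195.4° + T_4 cos 73° = 0.
        ΣF_y = 58.9 sin 264° + 361 sin 12.3° + T_3 sin 195.4° + T_4 sin 73° = 0.
The known terms sum to (346.6, 18.33) N, so -0.9641 T_3 + 0.2924 T_4 = -346.6 and -0.2656 T_3 + 0.9563 T_4 = -18.33.
Solving simultaneously: T_3 = 386.2 N, T_4 = 88.07 N.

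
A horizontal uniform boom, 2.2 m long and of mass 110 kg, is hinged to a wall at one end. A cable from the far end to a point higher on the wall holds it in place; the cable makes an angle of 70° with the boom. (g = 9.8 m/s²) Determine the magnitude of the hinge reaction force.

|H| ≈ 574 N

Take torques about the hinge: T sin 70° · 2.2 = 110×9.8×1.1 = 1185.8 N·m.
So T = 1185.8 / (0.9397 × 2.2) = 573.59 N.
ΣF_x = 0: H_x = T cos 70° = 196.18 N.
ΣF_y = 0: H_y = (110×9.8) − T sin 70° = 1078 − 539 = 539 N.
|H| = √(H_x² + H_y²) = √((196.18)² + (539)²) = 573.59 N.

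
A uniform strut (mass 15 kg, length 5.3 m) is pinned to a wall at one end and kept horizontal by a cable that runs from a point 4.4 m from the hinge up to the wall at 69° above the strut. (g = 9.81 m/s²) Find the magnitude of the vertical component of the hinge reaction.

Take torques about the hinge: T sin 69° · 4.4 = 15×9.81×2.65 = 389.95 N·m.
So T = 389.95 / (0.9336 × 4.4) = 94.93 N.
ΣF_y = 0: H_y = (15×9.81) − T sin 69° = 147.15 − 88.624 = 58.526 N.

|H_y| ≈ 58.5 N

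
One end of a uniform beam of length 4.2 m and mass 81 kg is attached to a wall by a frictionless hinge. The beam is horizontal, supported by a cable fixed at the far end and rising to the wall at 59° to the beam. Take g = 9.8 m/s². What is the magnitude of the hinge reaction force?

Take torques about the hinge: T sin 59° · 4.2 = 81×9.8×2.1 = 1667 N·m.
So T = 1667 / (0.8572 × 4.2) = 463.04 N.
ΣF_x = 0: H_x = T cos 59° = 238.48 N.
ΣF_y = 0: H_y = (81×9.8) − T sin 59° = 793.8 − 396.9 = 396.9 N.
|H| = √(H_x² + H_y²) = √((238.48)² + (396.9)²) = 463.04 N.

|H| ≈ 463 N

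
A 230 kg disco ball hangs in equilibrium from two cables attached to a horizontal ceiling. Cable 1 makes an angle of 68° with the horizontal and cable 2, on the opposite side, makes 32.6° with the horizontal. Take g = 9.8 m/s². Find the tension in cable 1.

T_1 ≈ 1930 N

Weight W = 230 × 9.8 = 2254 N acts straight down.
Horizontal: T_1 cos 68° = T_2 cos 32.6°  →  T_2 = 0.4447 T_1.
Vertical: T_1 sin 68° + T_2 sin 32.6° = 2254.
Substituting the horizontal relation into the vertical equation gives 1.167 T_1 = 2254, so T_1 = 1932 N.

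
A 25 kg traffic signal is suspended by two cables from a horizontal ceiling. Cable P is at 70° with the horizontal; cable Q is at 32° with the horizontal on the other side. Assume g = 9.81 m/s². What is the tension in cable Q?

T_Q ≈ 85.8 N

Weight W = 25 × 9.81 = 245.2 N acts straight down.
Horizontal: T_P cos 70° = T_Q cos 32°  →  T_P = 2.48 T_Q.
Vertical: T_P sin 70° + T_Q sin 32° = 245.2.
Substituting the horizontal relation into the vertical equation gives 2.86 T_Q = 245.2, so T_Q = 85.75 N.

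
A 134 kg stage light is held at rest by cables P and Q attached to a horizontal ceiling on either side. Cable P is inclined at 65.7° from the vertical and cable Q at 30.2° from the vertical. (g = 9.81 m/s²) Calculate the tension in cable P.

T_P ≈ 665 N

Angles from the horizontal: cable P is 90° − 65.7° = 24.3°, cable Q is 90° − 30.2° = 59.8°.
Weight W = 134 × 9.81 = 1315 N acts straight down.
Horizontal: T_P cos 24.3° = T_Q cos 59.8°  →  T_Q = 1.812 T_P.
Vertical: T_P sin 24.3° + T_Q sin 59.8° = 1315.
Substituting the horizontal relation into the vertical equation gives 1.977 T_P = 1315, so T_P = 664.8 N.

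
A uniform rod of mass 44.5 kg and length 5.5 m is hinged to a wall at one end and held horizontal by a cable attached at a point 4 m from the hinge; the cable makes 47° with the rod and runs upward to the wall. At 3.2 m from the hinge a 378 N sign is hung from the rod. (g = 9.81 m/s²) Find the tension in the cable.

T ≈ 824 N

Take torques about the hinge: T sin 47° · 4 = 44.5×9.81×2.75 + 378×3.2 = 2410.1 N·m.
So T = 2410.1 / (0.7314 × 4) = 823.85 N.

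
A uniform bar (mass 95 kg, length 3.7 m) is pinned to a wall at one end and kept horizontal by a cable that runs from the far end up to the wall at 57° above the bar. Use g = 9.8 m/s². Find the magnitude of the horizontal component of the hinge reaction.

H_x ≈ 302 N

Take torques about the hinge: T sin 57° · 3.7 = 95×9.8×1.85 = 1722.4 N·m.
So T = 1722.4 / (0.8387 × 3.7) = 555.05 N.
ΣF_x = 0: H_x = T cos 57° = 302.3 N.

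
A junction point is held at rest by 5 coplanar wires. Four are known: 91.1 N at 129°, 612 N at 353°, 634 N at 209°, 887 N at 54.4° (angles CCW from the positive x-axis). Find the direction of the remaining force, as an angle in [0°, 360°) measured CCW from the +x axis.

Sum the known components: ΣF_x = 511.9 N, ΣF_y = 410.1 N.
For equilibrium the remaining force must supply (−ΣF_x, −ΣF_y) = (-511.9, -410.1) N.
Magnitude = √((-511.9)² + (-410.1)²) = 655.9 N; direction = atan2(-410.1, -511.9) = 218.7°.

θ ≈ 219°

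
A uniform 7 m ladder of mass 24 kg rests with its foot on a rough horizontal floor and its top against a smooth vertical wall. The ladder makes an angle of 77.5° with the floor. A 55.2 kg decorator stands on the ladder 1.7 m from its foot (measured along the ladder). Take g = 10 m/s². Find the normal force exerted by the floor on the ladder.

N_floor ≈ 792 N

ΣF_y = 0: N_floor = 24×10 + 55.2×10 = 792 N.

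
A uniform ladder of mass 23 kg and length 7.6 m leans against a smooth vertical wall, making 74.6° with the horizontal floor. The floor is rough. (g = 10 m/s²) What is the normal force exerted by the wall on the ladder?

Torques about the foot: N_wall · 7.6 sin 74.6° = 23×10×3.8 cos 74.6° → N_wall = 31.676 N.

N_wall ≈ 31.7 N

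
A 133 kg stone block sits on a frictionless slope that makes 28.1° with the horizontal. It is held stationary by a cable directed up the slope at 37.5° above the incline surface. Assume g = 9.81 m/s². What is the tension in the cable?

T ≈ 775 N

Take axes along and perpendicular to the incline. Weight components: W sin 28.1° = 614.5 N down-slope, W cos 28.1° = 1151 N into the surface.
Along incline: T cos 37.5° = W sin 28.1° → T = 774.6 N.
Perpendicular: N = W cos 28.1° − T sin 37.5° = 679.4 N.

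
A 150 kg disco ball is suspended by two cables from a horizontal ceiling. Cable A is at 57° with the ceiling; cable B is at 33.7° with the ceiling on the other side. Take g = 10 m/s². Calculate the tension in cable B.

Weight W = 150 × 10 = 1500 N acts straight down.
Horizontal: T_A cos 57° = T_B cos 33.7°  →  T_A = 1.528 T_B.
Vertical: T_A sin 57° + T_B sin 33.7° = 1500.
Substituting the horizontal relation into the vertical equation gives 1.836 T_B = 1500, so T_B = 817 N.

T_B ≈ 817 N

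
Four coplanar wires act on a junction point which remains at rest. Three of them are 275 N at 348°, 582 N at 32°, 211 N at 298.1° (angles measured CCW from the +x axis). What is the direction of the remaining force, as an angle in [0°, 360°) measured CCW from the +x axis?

θ ≈ 184°

Sum the known components: ΣF_x = 861.9 N, ΣF_y = 65.11 N.
For equilibrium the remaining force must supply (−ΣF_x, −ΣF_y) = (-861.9, -65.11) N.
Magnitude = √((-861.9)² + (-65.11)²) = 864.4 N; direction = atan2(-65.11, -861.9) = 184.3°.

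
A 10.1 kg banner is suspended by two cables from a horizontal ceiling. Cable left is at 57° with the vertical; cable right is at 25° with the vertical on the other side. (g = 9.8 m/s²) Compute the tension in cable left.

Angles from the horizontal: cable left is 90° − 57° = 33°, cable right is 90° − 25° = 65°.
Weight W = 10.1 × 9.8 = 98.98 N acts straight down.
Horizontal: T_left cos 33° = T_right cos 65°  →  T_right = 1.984 T_left.
Vertical: T_left sin 33° + T_right sin 65° = 98.98.
Substituting the horizontal relation into the vertical equation gives 2.343 T_left = 98.98, so T_left = 42.24 N.

T_left ≈ 42.2 N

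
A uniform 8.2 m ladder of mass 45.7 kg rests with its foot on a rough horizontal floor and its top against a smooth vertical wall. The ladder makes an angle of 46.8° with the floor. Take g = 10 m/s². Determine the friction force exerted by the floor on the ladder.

f ≈ 215 N

Torques about the foot: N_wall · 8.2 sin 46.8° = 45.7×10×4.1 cos 46.8° → N_wall = 214.58 N.
ΣF_x = 0: f_floor = N_wall = 214.58 N.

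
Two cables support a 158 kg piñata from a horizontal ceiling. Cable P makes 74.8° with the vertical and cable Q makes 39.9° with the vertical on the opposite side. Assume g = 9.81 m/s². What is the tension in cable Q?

T_Q ≈ 1650 N

Angles from the horizontal: cable P is 90° − 74.8° = 15.2°, cable Q is 90° − 39.9° = 50.1°.
Weight W = 158 × 9.81 = 1550 N acts straight down.
Horizontal: T_P cos 15.2° = T_Q cos 50.1°  →  T_P = 0.6647 T_Q.
Vertical: T_P sin 15.2° + T_Q sin 50.1° = 1550.
Substituting the horizontal relation into the vertical equation gives 0.9414 T_Q = 1550, so T_Q = 1646 N.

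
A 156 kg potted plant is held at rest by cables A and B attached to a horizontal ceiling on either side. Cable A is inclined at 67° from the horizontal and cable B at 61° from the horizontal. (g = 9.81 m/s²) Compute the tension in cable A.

Weight W = 156 × 9.81 = 1530 N acts straight down.
Horizontal: T_A cos 67° = T_B cos 61°  →  T_B = 0.8059 T_A.
Vertical: T_A sin 67° + T_B sin 61° = 1530.
Substituting the horizontal relation into the vertical equation gives 1.625 T_A = 1530, so T_A = 941.5 N.

T_A ≈ 942 N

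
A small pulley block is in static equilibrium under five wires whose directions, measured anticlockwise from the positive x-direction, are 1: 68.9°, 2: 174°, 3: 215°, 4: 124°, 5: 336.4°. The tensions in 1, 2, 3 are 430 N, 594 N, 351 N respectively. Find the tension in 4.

Resolve: ΣF_x = 430 cos 68.9° + 594 cos 174° + 351 cos 215° + T_4 cos 124° + T_5 cos 336.4° = 0.
        ΣF_y = 430 sin 68.9° + 594 sin 174° + 351 sin 215° + T_4 sin 124° + T_5 sin 336.4° = 0.
The known terms sum to (-723.5, 261.9) N, so -0.5592 T_4 + 0.9164 T_5 = 723.5 and 0.8290 T_4 − 0.4003 T_5 = -261.9.
Solving simultaneously: T_4 = 92.59 N, T_5 = 846 N.

T_4 ≈ 92.6 N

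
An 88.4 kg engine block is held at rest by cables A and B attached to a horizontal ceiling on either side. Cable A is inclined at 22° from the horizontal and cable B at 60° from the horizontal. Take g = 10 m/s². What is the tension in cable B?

Weight W = 88.4 × 10 = 884 N acts straight down.
Horizontal: T_A cos 22° = T_B cos 60°  →  T_A = 0.5393 T_B.
Vertical: T_A sin 22° + T_B sin 60° = 884.
Substituting the horizontal relation into the vertical equation gives 1.068 T_B = 884, so T_B = 827.7 N.

T_B ≈ 828 N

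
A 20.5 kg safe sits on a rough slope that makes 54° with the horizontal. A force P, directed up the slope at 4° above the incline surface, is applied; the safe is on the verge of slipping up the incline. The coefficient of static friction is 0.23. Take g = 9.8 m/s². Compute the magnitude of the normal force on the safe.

N ≈ 105 N

On the verge of sliding up the incline, friction equals μN and acts down the slope.
Perpendicular: N + P sin 4° = W cos 54° = 118.1 N.
Along incline: P cos 4° = W sin 54° + μN  with W sin 54° = 162.5 N.
Solving the pair for P and N: P = 187.1 N, N = 105 N (and f = μN = 24.16 N).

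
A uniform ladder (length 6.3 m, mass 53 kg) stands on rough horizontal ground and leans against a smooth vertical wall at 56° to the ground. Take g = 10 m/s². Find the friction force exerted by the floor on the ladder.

f ≈ 179 N

Torques about the foot: N_wall · 6.3 sin 56° = 53×10×3.15 cos 56° → N_wall = 178.74 N.
ΣF_x = 0: f_floor = N_wall = 178.74 N.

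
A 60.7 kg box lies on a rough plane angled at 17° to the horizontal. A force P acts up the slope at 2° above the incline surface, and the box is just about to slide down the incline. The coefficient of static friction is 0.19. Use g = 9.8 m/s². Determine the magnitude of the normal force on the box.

On the verge of sliding down the incline, friction equals μN and acts up the slope.
Perpendicular: N + P sin 2° = W cos 17° = 568.9 N.
Along incline: P cos 2° + μN = W sin 17° with W sin 17° = 173.9 N.
Solving the pair for P and N: P = 66.32 N, N = 566.6 N (and f = μN = 107.6 N).

N ≈ 567 N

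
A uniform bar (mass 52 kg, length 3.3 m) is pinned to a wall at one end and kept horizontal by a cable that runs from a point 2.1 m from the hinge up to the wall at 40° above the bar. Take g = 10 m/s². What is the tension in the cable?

T ≈ 636 N

Take torques about the hinge: T sin 40° · 2.1 = 52×10×1.65 = 858 N·m.
So T = 858 / (0.6428 × 2.1) = 635.62 N.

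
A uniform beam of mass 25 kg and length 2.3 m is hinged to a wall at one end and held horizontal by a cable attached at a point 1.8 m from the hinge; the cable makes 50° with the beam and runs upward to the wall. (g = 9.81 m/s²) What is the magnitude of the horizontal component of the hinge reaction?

Take torques about the hinge: T sin 50° · 1.8 = 25×9.81×1.15 = 282.04 N·m.
So T = 282.04 / (0.7660 × 1.8) = 204.54 N.
ΣF_x = 0: H_x = T cos 50° = 131.48 N.

H_x ≈ 131 N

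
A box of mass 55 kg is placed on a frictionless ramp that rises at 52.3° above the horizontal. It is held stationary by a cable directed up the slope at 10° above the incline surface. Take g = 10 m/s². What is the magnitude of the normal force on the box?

N ≈ 260 N

Take axes along and perpendicular to the incline. Weight components: W sin 52.3° = 435.2 N down-slope, W cos 52.3° = 336.3 N into the surface.
Along incline: T cos 10° = W sin 52.3° → T = 441.9 N.
Perpendicular: N = W cos 52.3° − T sin 10° = 259.6 N.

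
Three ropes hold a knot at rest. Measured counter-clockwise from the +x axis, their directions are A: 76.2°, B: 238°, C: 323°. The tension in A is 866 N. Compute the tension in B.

Resolve: ΣF_x = 866 cos 76.2° + T_B cos 238° + T_C cos 323° = 0.
        ΣF_y = 866 sin 76.2° + T_B sin 238° + T_C sin 323° = 0.
The known terms sum to (206.6, 841) N, so -0.5299 T_B + 0.7986 T_C = -206.6 and -0.8480 T_B − 0.6018 T_C = -841.
Solving simultaneously: T_B = 799 N, T_C = 271.5 N.

T_B ≈ 799 N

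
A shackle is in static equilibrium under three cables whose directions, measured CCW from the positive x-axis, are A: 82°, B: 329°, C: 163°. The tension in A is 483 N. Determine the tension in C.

Resolve: ΣF_x = 483 cos 82° + T_B cos 329° + T_C cos 163° = 0.
        ΣF_y = 483 sin 82° + T_B sin 329° + T_C sin 163° = 0.
The known terms sum to (67.22, 478.3) N, so 0.8572 T_B − 0.9563 T_C = -67.22 and -0.5150 T_B + 0.2924 T_C = -478.3.
Solving simultaneously: T_B = 1972 N, T_C = 1838 N.

T_C ≈ 1840 N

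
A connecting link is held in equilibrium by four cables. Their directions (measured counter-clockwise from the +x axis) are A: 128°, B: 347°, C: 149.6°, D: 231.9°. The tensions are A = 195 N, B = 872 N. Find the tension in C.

Resolve: ΣF_x = 195 cos 128° + 872 cos 347° + T_C cos 149.6° + T_D cos 231.9° = 0.
        ΣF_y = 195 sin 128° + 872 sin 347° + T_C sin 149.6° + T_D sin 231.9° = 0.
The known terms sum to (729.6, -42.5) N, so -0.8625 T_C − 0.6170 T_D = -729.6 and 0.5060 T_C − 0.7869 T_D = 42.5.
Solving simultaneously: T_C = 605.8 N, T_D = 335.6 N.

T_C ≈ 606 N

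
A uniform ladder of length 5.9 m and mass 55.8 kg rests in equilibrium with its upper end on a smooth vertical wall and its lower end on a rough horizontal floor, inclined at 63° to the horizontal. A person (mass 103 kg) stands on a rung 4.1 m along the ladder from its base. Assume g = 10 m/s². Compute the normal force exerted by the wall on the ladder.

N_wall ≈ 507 N

Torques about the foot: N_wall · 5.9 sin 63° = 55.8×10×2.95 cos 63° + 103×10×4.1 cos 63° → N_wall = 506.86 N.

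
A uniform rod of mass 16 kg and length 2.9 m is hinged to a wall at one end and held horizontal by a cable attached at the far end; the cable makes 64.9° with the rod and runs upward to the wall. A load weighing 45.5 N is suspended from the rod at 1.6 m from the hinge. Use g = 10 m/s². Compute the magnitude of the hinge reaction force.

|H| ≈ 112 N

Take torques about the hinge: T sin 64.9° · 2.9 = 16×10×1.45 + 45.5×1.6 = 304.8 N·m.
So T = 304.8 / (0.9056 × 2.9) = 116.06 N.
ΣF_x = 0: H_x = T cos 64.9° = 49.234 N.
ΣF_y = 0: H_y = (16×10 + 45.5) − T sin 64.9° = 205.5 − 105.1 = 100.4 N.
|H| = √(H_x² + H_y²) = √((49.234)² + (100.4)²) = 111.82 N.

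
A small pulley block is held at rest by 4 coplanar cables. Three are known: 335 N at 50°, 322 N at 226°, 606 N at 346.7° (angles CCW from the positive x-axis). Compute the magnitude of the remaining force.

Sum the known components: ΣF_x = 581.4 N, ΣF_y = -114.4 N.
For equilibrium the remaining force must supply (−ΣF_x, −ΣF_y) = (-581.4, 114.4) N.
Magnitude = √((-581.4)² + (114.4)²) = 592.6 N; direction = atan2(114.4, -581.4) = 168.9°.

F ≈ 593 N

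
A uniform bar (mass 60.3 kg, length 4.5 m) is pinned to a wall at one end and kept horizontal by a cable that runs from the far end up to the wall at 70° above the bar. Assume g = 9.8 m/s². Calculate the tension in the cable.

T ≈ 314 N

Take torques about the hinge: T sin 70° · 4.5 = 60.3×9.8×2.25 = 1329.6 N·m.
So T = 1329.6 / (0.9397 × 4.5) = 314.43 N.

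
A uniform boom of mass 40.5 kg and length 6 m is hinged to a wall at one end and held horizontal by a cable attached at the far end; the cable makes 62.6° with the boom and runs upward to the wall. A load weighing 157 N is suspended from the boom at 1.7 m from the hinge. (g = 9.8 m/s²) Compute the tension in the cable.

Take torques about the hinge: T sin 62.6° · 6 = 40.5×9.8×3 + 157×1.7 = 1457.6 N·m.
So T = 1457.6 / (0.8878 × 6) = 273.63 N.

T ≈ 274 N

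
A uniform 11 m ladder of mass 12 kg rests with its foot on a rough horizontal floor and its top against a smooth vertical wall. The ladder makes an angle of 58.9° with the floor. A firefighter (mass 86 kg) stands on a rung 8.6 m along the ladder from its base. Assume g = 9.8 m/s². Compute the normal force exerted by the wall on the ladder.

N_wall ≈ 433 N

Torques about the foot: N_wall · 11 sin 58.9° = 12×9.8×5.5 cos 58.9° + 86×9.8×8.6 cos 58.9° → N_wall = 432.95 N.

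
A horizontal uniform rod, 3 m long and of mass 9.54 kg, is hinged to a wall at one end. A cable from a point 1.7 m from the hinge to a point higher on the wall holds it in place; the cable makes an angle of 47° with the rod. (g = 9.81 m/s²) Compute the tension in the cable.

T ≈ 113 N

Take torques about the hinge: T sin 47° · 1.7 = 9.54×9.81×1.5 = 140.38 N·m.
So T = 140.38 / (0.7314 × 1.7) = 112.91 N.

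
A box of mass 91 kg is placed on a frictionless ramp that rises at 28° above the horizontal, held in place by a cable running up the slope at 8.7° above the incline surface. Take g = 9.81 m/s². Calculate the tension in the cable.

T ≈ 424 N

Take axes along and perpendicular to the incline. Weight components: W sin 28° = 419.1 N down-slope, W cos 28° = 788.2 N into the surface.
Along incline: T cos 8.7° = W sin 28° → T = 424 N.
Perpendicular: N = W cos 28° − T sin 8.7° = 724.1 N.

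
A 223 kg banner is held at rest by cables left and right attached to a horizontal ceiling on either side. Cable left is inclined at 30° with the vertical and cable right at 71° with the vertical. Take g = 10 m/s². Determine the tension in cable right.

Angles from the horizontal: cable left is 90° − 30° = 60°, cable right is 90° − 71° = 19°.
Weight W = 223 × 10 = 2230 N acts straight down.
Horizontal: T_left cos 60° = T_right cos 19°  →  T_left = 1.891 T_right.
Vertical: T_left sin 60° + T_right sin 19° = 2230.
Substituting the horizontal relation into the vertical equation gives 1.963 T_right = 2230, so T_right = 1136 N.

T_right ≈ 1140 N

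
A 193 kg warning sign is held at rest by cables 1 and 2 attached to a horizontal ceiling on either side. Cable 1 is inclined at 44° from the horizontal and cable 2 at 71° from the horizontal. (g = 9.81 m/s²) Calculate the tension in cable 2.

T_2 ≈ 1500 N

Weight W = 193 × 9.81 = 1893 N acts straight down.
Horizontal: T_1 cos 44° = T_2 cos 71°  →  T_1 = 0.4526 T_2.
Vertical: T_1 sin 44° + T_2 sin 71° = 1893.
Substituting the horizontal relation into the vertical equation gives 1.26 T_2 = 1893, so T_2 = 1503 N.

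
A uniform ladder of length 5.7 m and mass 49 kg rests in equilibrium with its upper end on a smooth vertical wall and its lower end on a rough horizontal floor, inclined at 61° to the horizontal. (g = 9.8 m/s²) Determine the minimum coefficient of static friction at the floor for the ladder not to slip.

μ_min ≈ 0.277

ΣF_y = 0: N_floor = 49×9.8 = 480.2 N.
Torques about the foot: N_wall · 5.7 sin 61° = 49×9.8×2.85 cos 61° → N_wall = 133.09 N.
ΣF_x = 0: f_floor = N_wall = 133.09 N.
μ_min = f_floor / N_floor = 133.09 / 480.2 = 0.2772.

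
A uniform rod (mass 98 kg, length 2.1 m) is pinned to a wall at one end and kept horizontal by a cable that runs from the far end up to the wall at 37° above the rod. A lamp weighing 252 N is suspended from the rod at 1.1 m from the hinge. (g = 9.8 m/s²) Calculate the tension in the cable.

T ≈ 1020 N

Take torques about the hinge: T sin 37° · 2.1 = 98×9.8×1.05 + 252×1.1 = 1285.6 N·m.
So T = 1285.6 / (0.6018 × 2.1) = 1017.3 N.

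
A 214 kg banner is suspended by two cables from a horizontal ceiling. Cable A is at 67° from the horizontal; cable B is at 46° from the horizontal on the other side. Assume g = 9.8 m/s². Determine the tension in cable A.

Weight W = 214 × 9.8 = 2097 N acts straight down.
Horizontal: T_A cos 67° = T_B cos 46°  →  T_B = 0.5625 T_A.
Vertical: T_A sin 67° + T_B sin 46° = 2097.
Substituting the horizontal relation into the vertical equation gives 1.325 T_A = 2097, so T_A = 1583 N.

T_A ≈ 1580 N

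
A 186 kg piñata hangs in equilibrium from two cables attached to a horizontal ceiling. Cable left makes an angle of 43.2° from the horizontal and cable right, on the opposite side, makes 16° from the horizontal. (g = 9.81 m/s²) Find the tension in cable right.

Weight W = 186 × 9.81 = 1825 N acts straight down.
Horizontal: T_left cos 43.2° = T_right cos 16°  →  T_left = 1.319 T_right.
Vertical: T_left sin 43.2° + T_right sin 16° = 1825.
Substituting the horizontal relation into the vertical equation gives 1.178 T_right = 1825, so T_right = 1549 N.

T_right ≈ 1550 N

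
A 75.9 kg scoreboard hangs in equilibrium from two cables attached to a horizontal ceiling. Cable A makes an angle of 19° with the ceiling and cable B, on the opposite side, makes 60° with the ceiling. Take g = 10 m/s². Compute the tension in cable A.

T_A ≈ 387 N

Weight W = 75.9 × 10 = 759 N acts straight down.
Horizontal: T_A cos 19° = T_B cos 60°  →  T_B = 1.891 T_A.
Vertical: T_A sin 19° + T_B sin 60° = 759.
Substituting the horizontal relation into the vertical equation gives 1.963 T_A = 759, so T_A = 386.6 N.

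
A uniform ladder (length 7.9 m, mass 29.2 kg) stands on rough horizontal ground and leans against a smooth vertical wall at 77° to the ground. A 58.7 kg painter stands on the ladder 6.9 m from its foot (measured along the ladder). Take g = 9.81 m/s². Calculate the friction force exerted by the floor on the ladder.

f ≈ 149 N

Torques about the foot: N_wall · 7.9 sin 77° = 29.2×9.81×3.95 cos 77° + 58.7×9.81×6.9 cos 77° → N_wall = 149.18 N.
ΣF_x = 0: f_floor = N_wall = 149.18 N.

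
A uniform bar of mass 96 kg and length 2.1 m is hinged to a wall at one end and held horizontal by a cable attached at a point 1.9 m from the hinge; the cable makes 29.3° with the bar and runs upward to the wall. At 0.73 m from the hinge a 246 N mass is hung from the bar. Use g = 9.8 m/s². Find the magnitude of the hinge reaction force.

|H| ≈ 1240 N

Take torques about the hinge: T sin 29.3° · 1.9 = 96×9.8×1.05 + 246×0.73 = 1167.4 N·m.
So T = 1167.4 / (0.4894 × 1.9) = 1255.5 N.
ΣF_x = 0: H_x = T cos 29.3° = 1094.9 N.
ΣF_y = 0: H_y = (96×9.8 + 246) − T sin 29.3° = 1186.8 − 614.43 = 572.37 N.
|H| = √(H_x² + H_y²) = √((1094.9)² + (572.37)²) = 1235.5 N.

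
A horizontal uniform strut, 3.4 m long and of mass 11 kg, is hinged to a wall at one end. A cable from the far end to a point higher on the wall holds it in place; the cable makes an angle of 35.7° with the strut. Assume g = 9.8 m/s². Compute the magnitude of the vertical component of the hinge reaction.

Take torques about the hinge: T sin 35.7° · 3.4 = 11×9.8×1.7 = 183.26 N·m.
So T = 183.26 / (0.5835 × 3.4) = 92.367 N.
ΣF_y = 0: H_y = (11×9.8) − T sin 35.7° = 107.8 − 53.9 = 53.9 N.

|H_y| ≈ 53.9 N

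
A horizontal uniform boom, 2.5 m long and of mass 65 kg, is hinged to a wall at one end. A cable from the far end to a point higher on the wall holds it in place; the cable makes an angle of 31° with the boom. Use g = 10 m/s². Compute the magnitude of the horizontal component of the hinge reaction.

Take torques about the hinge: T sin 31° · 2.5 = 65×10×1.25 = 812.5 N·m.
So T = 812.5 / (0.5150 × 2.5) = 631.02 N.
ΣF_x = 0: H_x = T cos 31° = 540.89 N.

H_x ≈ 541 N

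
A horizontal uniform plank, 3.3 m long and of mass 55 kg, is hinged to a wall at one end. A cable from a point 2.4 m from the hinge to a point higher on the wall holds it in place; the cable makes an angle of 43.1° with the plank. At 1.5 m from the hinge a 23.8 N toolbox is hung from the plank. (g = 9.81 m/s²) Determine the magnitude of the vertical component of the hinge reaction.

|H_y| ≈ 178 N

Take torques about the hinge: T sin 43.1° · 2.4 = 55×9.81×1.65 + 23.8×1.5 = 925.96 N·m.
So T = 925.96 / (0.6833 × 2.4) = 564.66 N.
ΣF_y = 0: H_y = (55×9.81 + 23.8) − T sin 43.1° = 563.35 − 385.82 = 177.53 N.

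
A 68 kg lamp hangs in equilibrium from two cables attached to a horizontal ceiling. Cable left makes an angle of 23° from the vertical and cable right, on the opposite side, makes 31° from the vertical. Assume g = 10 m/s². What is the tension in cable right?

T_right ≈ 328 N

Angles from the horizontal: cable left is 90° − 23° = 67°, cable right is 90° − 31° = 59°.
Weight W = 68 × 10 = 680 N acts straight down.
Horizontal: T_left cos 67° = T_right cos 59°  →  T_left = 1.318 T_right.
Vertical: T_left sin 67° + T_right sin 59° = 680.
Substituting the horizontal relation into the vertical equation gives 2.071 T_right = 680, so T_right = 328.4 N.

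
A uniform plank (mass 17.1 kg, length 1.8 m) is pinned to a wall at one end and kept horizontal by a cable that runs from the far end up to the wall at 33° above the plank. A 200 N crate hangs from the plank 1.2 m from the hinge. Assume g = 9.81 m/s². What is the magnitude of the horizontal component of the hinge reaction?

H_x ≈ 334 N

Take torques about the hinge: T sin 33° · 1.8 = 17.1×9.81×0.9 + 200×1.2 = 390.98 N·m.
So T = 390.98 / (0.5446 × 1.8) = 398.81 N.
ΣF_x = 0: H_x = T cos 33° = 334.47 N.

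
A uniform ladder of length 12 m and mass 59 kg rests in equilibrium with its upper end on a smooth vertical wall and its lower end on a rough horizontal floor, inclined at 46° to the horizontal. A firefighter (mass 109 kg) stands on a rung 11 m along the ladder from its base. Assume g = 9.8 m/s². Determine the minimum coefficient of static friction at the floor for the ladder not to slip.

μ_min ≈ 0.744

ΣF_y = 0: N_floor = 59×9.8 + 109×9.8 = 1646.4 N.
Torques about the foot: N_wall · 12 sin 46° = 59×9.8×6 cos 46° + 109×9.8×11 cos 46° → N_wall = 1224.8 N.
ΣF_x = 0: f_floor = N_wall = 1224.8 N.
μ_min = f_floor / N_floor = 1224.8 / 1646.4 = 0.7439.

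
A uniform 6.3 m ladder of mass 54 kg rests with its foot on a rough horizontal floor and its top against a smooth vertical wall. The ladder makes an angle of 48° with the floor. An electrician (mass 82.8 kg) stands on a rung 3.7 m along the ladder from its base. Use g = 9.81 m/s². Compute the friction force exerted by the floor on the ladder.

Torques about the foot: N_wall · 6.3 sin 48° = 54×9.81×3.15 cos 48° + 82.8×9.81×3.7 cos 48° → N_wall = 668.02 N.
ΣF_x = 0: f_floor = N_wall = 668.02 N.

f ≈ 668 N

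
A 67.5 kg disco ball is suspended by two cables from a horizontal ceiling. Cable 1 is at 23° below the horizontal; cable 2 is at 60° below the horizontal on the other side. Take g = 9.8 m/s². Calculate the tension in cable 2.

Weight W = 67.5 × 9.8 = 661.5 N acts straight down.
Horizontal: T_1 cos 23° = T_2 cos 60°  →  T_1 = 0.5432 T_2.
Vertical: T_1 sin 23° + T_2 sin 60° = 661.5.
Substituting the horizontal relation into the vertical equation gives 1.078 T_2 = 661.5, so T_2 = 613.5 N.

T_2 ≈ 613 N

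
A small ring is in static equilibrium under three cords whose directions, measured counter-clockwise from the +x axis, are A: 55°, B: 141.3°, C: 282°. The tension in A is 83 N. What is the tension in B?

Resolve: ΣF_x = 83 cos 55° + T_B cos 141.3° + T_C cos 282° = 0.
        ΣF_y = 83 sin 55° + T_B sin 141.3° + T_C sin 282° = 0.
The known terms sum to (47.61, 67.99) N, so -0.7804 T_B + 0.2079 T_C = -47.61 and 0.6252 T_B − 0.9781 T_C = -67.99.
Solving simultaneously: T_B = 95.84 N, T_C = 130.8 N.

T_B ≈ 95.8 N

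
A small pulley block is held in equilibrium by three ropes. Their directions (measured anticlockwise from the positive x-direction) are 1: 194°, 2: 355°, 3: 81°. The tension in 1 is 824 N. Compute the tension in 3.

Resolve: ΣF_x = 824 cos 194° + T_2 cos 355° + T_3 cos 81° = 0.
        ΣF_y = 824 sin 194° + T_2 sin 355° + T_3 sin 81° = 0.
The known terms sum to (-799.5, -199.3) N, so 0.9962 T_2 + 0.1564 T_3 = 799.5 and -0.0872 T_2 + 0.9877 T_3 = 199.3.
Solving simultaneously: T_2 = 760.3 N, T_3 = 268.9 N.

T_3 ≈ 269 N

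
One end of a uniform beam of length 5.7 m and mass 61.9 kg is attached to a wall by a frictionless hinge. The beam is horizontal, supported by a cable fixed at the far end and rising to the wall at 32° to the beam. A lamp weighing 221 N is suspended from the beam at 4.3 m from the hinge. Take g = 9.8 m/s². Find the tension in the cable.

Take torques about the hinge: T sin 32° · 5.7 = 61.9×9.8×2.85 + 221×4.3 = 2679.2 N·m.
So T = 2679.2 / (0.5299 × 5.7) = 886.98 N.

T ≈ 887 N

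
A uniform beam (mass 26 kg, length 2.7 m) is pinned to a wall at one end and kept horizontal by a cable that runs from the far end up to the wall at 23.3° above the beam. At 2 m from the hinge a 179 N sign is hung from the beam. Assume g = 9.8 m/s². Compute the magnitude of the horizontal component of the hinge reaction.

Take torques about the hinge: T sin 23.3° · 2.7 = 26×9.8×1.35 + 179×2 = 701.98 N·m.
So T = 701.98 / (0.3955 × 2.7) = 657.3 N.
ΣF_x = 0: H_x = T cos 23.3° = 603.7 N.

H_x ≈ 604 N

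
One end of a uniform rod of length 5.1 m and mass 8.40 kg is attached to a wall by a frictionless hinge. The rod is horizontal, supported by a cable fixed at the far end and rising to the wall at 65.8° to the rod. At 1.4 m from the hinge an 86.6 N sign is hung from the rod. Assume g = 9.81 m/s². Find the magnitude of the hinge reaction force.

Take torques about the hinge: T sin 65.8° · 5.1 = 8.40×9.81×2.55 + 86.6×1.4 = 331.37 N·m.
So T = 331.37 / (0.9121 × 5.1) = 71.235 N.
ΣF_x = 0: H_x = T cos 65.8° = 29.201 N.
ΣF_y = 0: H_y = (8.40×9.81 + 86.6) − T sin 65.8° = 169 − 64.975 = 104.03 N.
|H| = √(H_x² + H_y²) = √((29.201)² + (104.03)²) = 108.05 N.

|H| ≈ 108 N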